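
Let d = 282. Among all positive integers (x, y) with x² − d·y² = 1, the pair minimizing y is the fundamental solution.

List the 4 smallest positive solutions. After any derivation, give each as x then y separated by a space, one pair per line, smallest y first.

2351 140
11054401 658280
51977791151 3095232420
244399562937601 14553782180560

[16; 1,3,1,4,1,3,1,32] for √282; ℓ=8 ⇒ convergent index 7
k=0  a_k=16  p_k/q_k = 16/1
…
k=2  a_k=3  p_k/q_k = 67/4
k=3  a_k=1  p_k/q_k = 84/5
k=4  a_k=4  p_k/q_k = 403/24
k=5  a_k=1  p_k/q_k = 487/29
k=6  a_k=3  p_k/q_k = 1864/111
k=7  a_k=1  p_k/q_k = 2351/140
fundamental: x₁=2351, y₁=140  (since 5527201 − 282·19600 = 1)
(x_2, y_2) = (2351·2351 + 282·140·140, 2351·140 + 140·2351) = (11054401, 658280)
(x_3, y_3) = (2351·11054401 + 282·140·658280, 2351·658280 + 140·11054401) = (51977791151, 3095232420)
(x_4, y_4) = (2351·51977791151 + 282·140·3095232420, 2351·3095232420 + 140·51977791151) = (244399562937601, 14553782180560)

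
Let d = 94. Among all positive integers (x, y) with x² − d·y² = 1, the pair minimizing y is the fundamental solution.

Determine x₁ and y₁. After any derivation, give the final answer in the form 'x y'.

√94 → a₀=9, period (1,2,3,1,1,…,2,1,18); ℓ=16 even so k=15
a_0=9:  p_0=9·1+0=9,  q_0=9·0+1=1
a_1=1:  p_1=1·9+1=10,  q_1=1·1+0=1
a_2=2:  p_2=2·10+9=29,  q_2=2·1+1=3
a_3=3:  p_3=3·29+10=97,  q_3=3·3+1=10
a_4=1:  p_4=1·97+29=126,  q_4=1·10+3=13
a_5=1:  p_5=1·126+97=223,  q_5=1·13+10=23
a_6=5:  p_6=5·223+126=1241,  q_6=5·23+13=128
a_7=1:  p_7=1·1241+223=1464,  q_7=1·128+23=151
a_8=8:  p_8=8·1464+1241=12953,  q_8=8·151+128=1336
a_9=1:  p_9=1·12953+1464=14417,  q_9=1·1336+151=1487
…
a_12=1:  p_12=1·99455+85038=184493,  q_12=1·10258+8771=19029
…
a_14=2:  p_14=2·652934+184493=1490361,  q_14=2·67345+19029=153719
a_15=1:  p_15=1·1490361+652934=2143295,  q_15=1·153719+67345=221064
fundamental: x₁=2143295, y₁=221064  (since 4593713457025 − 94·48869292096 = 1)

2143295 221064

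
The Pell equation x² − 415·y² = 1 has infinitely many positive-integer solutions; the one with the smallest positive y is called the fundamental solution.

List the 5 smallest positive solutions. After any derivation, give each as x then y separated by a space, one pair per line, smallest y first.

18412804 903849
678062702284831 33284788965192
24970071273761872339444 1225732590794885332887
919538056459614718055705397121 45138347901436822389057205104
33862548008263614468078655355989935124 1662247105585933832332453329850170345

√415 → a₀=20, period (2,1,2,4,6,…,1,2,40); ℓ=16 even so k=15
k=0  a_k=20  p_k/q_k = 20/1
…
k=3  a_k=2  p_k/q_k = 163/8
…
k=8  a_k=3  p_k/q_k = 33939/1666
k=9  a_k=1  p_k/q_k = 43534/2137
…
k=14  a_k=1  p_k/q_k = 6841255/335824
k=15  a_k=2  p_k/q_k = 18412804/903849
→ (18412804, 903849).  Check: 18412804²=339031351142416, 415·903849²=339031351142415, difference 1.
k=2:  x_2 = 18412804·18412804+415·903849·903849 = 678062702284831,  y_2 = 18412804·903849+903849·18412804 = 33284788965192
k=3:  x_3 = 18412804·678062702284831+415·903849·33284788965192 = 24970071273761872339444,  y_3 = 18412804·33284788965192+903849·678062702284831 = 1225732590794885332887
k=4:  x_4 = 18412804·24970071273761872339444+415·903849·1225732590794885332887 = 919538056459614718055705397121,  y_4 = 18412804·1225732590794885332887+903849·24970071273761872339444 = 45138347901436822389057205104
k=5:  x_5 = 18412804·919538056459614718055705397121+415·903849·45138347901436822389057205104 = 33862548008263614468078655355989935124,  y_5 = 18412804·45138347901436822389057205104+903849·919538056459614718055705397121 = 1662247105585933832332453329850170345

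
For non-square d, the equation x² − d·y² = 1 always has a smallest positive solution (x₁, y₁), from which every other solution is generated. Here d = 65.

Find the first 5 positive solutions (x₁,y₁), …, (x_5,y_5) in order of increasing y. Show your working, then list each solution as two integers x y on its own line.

√65 = [8; 16, …], period ℓ=1 (odd) → k=1
i=0: a=8 ⇒ p=8, q=1
i=1: a=16 ⇒ p=129, q=16
fundamental: x₁=129, y₁=16  (since 16641 − 65·256 = 1)
(x_2, y_2) = (129·129 + 65·16·16, 129·16 + 16·129) = (33281, 4128)
(x_3, y_3) = (129·33281 + 65·16·4128, 129·4128 + 16·33281) = (8586369, 1065008)
(x_4, y_4) = (129·8586369 + 65·16·1065008, 129·1065008 + 16·8586369) = (2215249921, 274767936)
(x_5, y_5) = (129·2215249921 + 65·16·274767936, 129·274767936 + 16·2215249921) = (571525893249, 70889062480)

129 16
33281 4128
8586369 1065008
2215249921 274767936
571525893249 70889062480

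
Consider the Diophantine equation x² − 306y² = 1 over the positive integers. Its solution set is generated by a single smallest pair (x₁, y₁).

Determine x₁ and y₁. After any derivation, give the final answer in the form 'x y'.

√306 → a₀=17, period (2,34); ℓ=2 even so k=1
a_0=17:  p_0=17·1+0=17,  q_0=17·0+1=1
a_1=2:  p_1=2·17+1=35,  q_1=2·1+0=2
(x₁, y₁) = (35, 2);  35² − 306·2² = 1 ✓

35 2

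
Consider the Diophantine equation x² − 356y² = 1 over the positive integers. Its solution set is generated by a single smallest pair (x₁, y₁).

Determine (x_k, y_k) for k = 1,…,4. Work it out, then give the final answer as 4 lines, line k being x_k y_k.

500001 26500
500002000001 26500053000
500003000004500001 26500106000079500
500004000010000008000001 26500159000265000106000

√356 = [18; 1,6,1,1,2,…,6,1,36, …], period ℓ=14 (even) → k=13
step 0: (18, 1)  from 18·(1,0) + (0,1)
…
step 4: (283, 15)  from 1·(151,8) + (132,7)
…
step 7: (8717, 462)  from 8·(1000,53) + (717,38)
…
step 11: (66019, 3499)  from 1·(37868,2007) + (28151,1492)
step 12: (433982, 23001)  from 6·(66019,3499) + (37868,2007)
step 13: (500001, 26500)  from 1·(433982,23001) + (66019,3499)
→ (500001, 26500).  Check: 500001²=250001000001, 356·26500²=250001000000, difference 1.
(x_2, y_2) = (500001·500001 + 356·26500·26500, 500001·26500 + 26500·500001) = (500002000001, 26500053000)
(x_3, y_3) = (500001·500002000001 + 356·26500·26500053000, 500001·26500053000 + 26500·500002000001) = (500003000004500001, 26500106000079500)
(x_4, y_4) = (500001·500003000004500001 + 356·26500·26500106000079500, 500001·26500106000079500 + 26500·500003000004500001) = (500004000010000008000001, 26500159000265000106000)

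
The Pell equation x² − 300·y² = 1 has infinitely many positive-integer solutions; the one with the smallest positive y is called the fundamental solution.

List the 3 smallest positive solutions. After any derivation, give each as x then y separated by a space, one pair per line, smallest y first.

[17; 3,8,3,34] for √300; ℓ=4 ⇒ convergent index 3
k=0  a_k=17  p_k/q_k = 17/1
…
k=2  a_k=8  p_k/q_k = 433/25
k=3  a_k=3  p_k/q_k = 1351/78
→ (1351, 78).  Check: 1351²=1825201, 300·78²=1825200, difference 1.
(x_2, y_2) = (1351·1351 + 300·78·78, 1351·78 + 78·1351) = (3650401, 210756)
(x_3, y_3) = (1351·3650401 + 300·78·210756, 1351·210756 + 78·3650401) = (9863382151, 569462634)

1351 78
3650401 210756
9863382151 569462634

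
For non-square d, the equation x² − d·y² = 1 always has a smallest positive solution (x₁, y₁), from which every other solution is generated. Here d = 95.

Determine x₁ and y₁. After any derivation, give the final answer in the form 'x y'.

d=95: √d = [9; 1,2,1,18] (ℓ=4, even), read p_3/q_3
a_0=9:  p_0=9·1+0=9,  q_0=9·0+1=1
a_1=1:  p_1=1·9+1=10,  q_1=1·1+0=1
a_2=2:  p_2=2·10+9=29,  q_2=2·1+1=3
a_3=1:  p_3=1·29+10=39,  q_3=1·3+1=4
fundamental: x₁=39, y₁=4  (since 1521 − 95·16 = 1)

39 4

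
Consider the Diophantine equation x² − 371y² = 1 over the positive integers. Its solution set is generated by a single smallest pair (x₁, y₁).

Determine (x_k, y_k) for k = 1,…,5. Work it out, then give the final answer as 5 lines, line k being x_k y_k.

√371 → a₀=19, period (3,1,4,1,3,38); ℓ=6 even so k=5
k=0  a_k=19  p_k/q_k = 19/1
…
k=2  a_k=1  p_k/q_k = 77/4
…
k=4  a_k=1  p_k/q_k = 443/23
k=5  a_k=3  p_k/q_k = 1695/88
fundamental: x₁=1695, y₁=88  (since 2873025 − 371·7744 = 1)
k=2:  x_2 = 1695·1695+371·88·88 = 5746049,  y_2 = 1695·88+88·1695 = 298320
k=3:  x_3 = 1695·5746049+371·88·298320 = 19479104415,  y_3 = 1695·298320+88·5746049 = 1011304712
k=4:  x_4 = 1695·19479104415+371·88·1011304712 = 66034158220801,  y_4 = 1695·1011304712+88·19479104415 = 3428322675360
k=5:  x_5 = 1695·66034158220801+371·88·3428322675360 = 223855776889410975,  y_5 = 1695·3428322675360+88·66034158220801 = 11622012858165688

1695 88
5746049 298320
19479104415 1011304712
66034158220801 3428322675360
223855776889410975 11622012858165688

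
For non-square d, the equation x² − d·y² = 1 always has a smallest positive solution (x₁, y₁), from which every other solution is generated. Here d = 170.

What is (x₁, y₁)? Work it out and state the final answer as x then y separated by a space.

339 26

√170 → a₀=13, period (26); ℓ=1 odd so k=1
a_0=13:  p_0=13·1+0=13,  q_0=13·0+1=1
a_1=26:  p_1=26·13+1=339,  q_1=26·1+0=26
(x₁, y₁) = (339, 26);  339² − 170·26² = 1 ✓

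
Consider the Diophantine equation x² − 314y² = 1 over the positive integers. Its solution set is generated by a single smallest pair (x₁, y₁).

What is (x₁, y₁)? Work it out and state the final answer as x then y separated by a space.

d=314: √d = [17; 1,2,1,1,2,1,34] (ℓ=7, odd), read p_13/q_13
k=0  a_k=17  p_k/q_k = 17/1
…
k=6  a_k=1  p_k/q_k = 443/25
k=7  a_k=34  p_k/q_k = 15381/868
k=8  a_k=1  p_k/q_k = 15824/893
k=9  a_k=2  p_k/q_k = 47029/2654
…
k=12  a_k=2  p_k/q_k = 282617/15949
k=13  a_k=1  p_k/q_k = 392499/22150
fundamental: x₁=392499, y₁=22150  (since 154055465001 − 314·490622500 = 1)

392499 22150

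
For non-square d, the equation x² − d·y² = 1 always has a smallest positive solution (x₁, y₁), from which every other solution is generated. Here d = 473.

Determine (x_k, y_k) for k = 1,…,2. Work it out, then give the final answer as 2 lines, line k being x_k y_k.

√473 = [21; 1,2,1,42, …], period ℓ=4 (even) → k=3
i=0: a=21 ⇒ p=21, q=1
…
i=2: a=2 ⇒ p=65, q=3
i=3: a=1 ⇒ p=87, q=4
(x₁, y₁) = (87, 4);  87² − 473·4² = 1 ✓
(x_2, y_2) = (87·87 + 473·4·4, 87·4 + 4·87) = (15137, 696)

87 4
15137 696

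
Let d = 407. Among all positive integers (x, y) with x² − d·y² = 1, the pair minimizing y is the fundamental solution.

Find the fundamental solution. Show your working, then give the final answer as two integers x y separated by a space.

√407 = [20; 5,1,2,1,5,40, …], period ℓ=6 (even) → k=5
k=0  a_k=20  p_k/q_k = 20/1
…
k=3  a_k=2  p_k/q_k = 343/17
k=4  a_k=1  p_k/q_k = 464/23
k=5  a_k=5  p_k/q_k = 2663/132
(x₁, y₁) = (2663, 132);  2663² − 407·132² = 1 ✓

2663 132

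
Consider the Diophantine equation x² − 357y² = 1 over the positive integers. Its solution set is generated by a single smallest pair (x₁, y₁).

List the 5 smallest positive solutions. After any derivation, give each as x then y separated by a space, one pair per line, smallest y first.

d=357: √d = [18; 1,8,2,8,1,36] (ℓ=6, even), read p_5/q_5
i=0: a=18 ⇒ p=18, q=1
…
i=4: a=8 ⇒ p=3042, q=161
i=5: a=1 ⇒ p=3401, q=180
fundamental: x₁=3401, y₁=180  (since 11566801 − 357·32400 = 1)
n=2: (3401,180)∘(3401,180) = (3401·3401+357·180·180, 3401·180+180·3401) = (23133601,1224360)
n=3: (23133601,1224360)∘(3401,180) = (3401·23133601+357·180·1224360, 3401·1224360+180·23133601) = (157354750601,8328096540)
n=4: (157354750601,8328096540)∘(3401,180) = (3401·157354750601+357·180·8328096540, 3401·8328096540+180·157354750601) = (1070326990454401,56647711440720)
n=5: (1070326990454401,56647711440720)∘(3401,180) = (3401·1070326990454401+357·180·56647711440720, 3401·56647711440720+180·1070326990454401) = (7280364031716085001,385317724891680900)

3401 180
23133601 1224360
157354750601 8328096540
1070326990454401 56647711440720
7280364031716085001 385317724891680900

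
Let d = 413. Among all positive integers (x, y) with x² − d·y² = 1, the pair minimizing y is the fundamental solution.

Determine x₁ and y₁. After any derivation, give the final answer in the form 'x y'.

√413 → a₀=20, period (3,9,1,4,1,9,3,40); ℓ=8 even so k=7
step 0: (20, 1)  from 20·(1,0) + (0,1)
step 1: (61, 3)  from 3·(20,1) + (1,0)
…
step 3: (630, 31)  from 1·(569,28) + (61,3)
step 4: (3089, 152)  from 4·(630,31) + (569,28)
step 5: (3719, 183)  from 1·(3089,152) + (630,31)
step 6: (36560, 1799)  from 9·(3719,183) + (3089,152)
step 7: (113399, 5580)  from 3·(36560,1799) + (3719,183)
→ (113399, 5580).  Check: 113399²=12859333201, 413·5580²=12859333200, difference 1.

113399 5580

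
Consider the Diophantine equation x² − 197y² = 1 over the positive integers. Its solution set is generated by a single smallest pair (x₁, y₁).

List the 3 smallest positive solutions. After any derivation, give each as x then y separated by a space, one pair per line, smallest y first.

d=197: √d = [14; 28] (ℓ=1, odd), read p_1/q_1
i=0: a=14 ⇒ p=14, q=1
i=1: a=28 ⇒ p=393, q=28
→ (393, 28).  Check: 393²=154449, 197·28²=154448, difference 1.
(x_2, y_2) = (393·393 + 197·28·28, 393·28 + 28·393) = (308897, 22008)
(x_3, y_3) = (393·308897 + 197·28·22008, 393·22008 + 28·308897) = (242792649, 17298260)

393 28
308897 22008
242792649 17298260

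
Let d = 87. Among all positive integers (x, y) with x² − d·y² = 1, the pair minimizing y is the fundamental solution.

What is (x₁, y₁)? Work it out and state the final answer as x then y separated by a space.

[9; 3,18] for √87; ℓ=2 ⇒ convergent index 1
step 0: (9, 1)  from 9·(1,0) + (0,1)
step 1: (28, 3)  from 3·(9,1) + (1,0)
fundamental: x₁=28, y₁=3  (since 784 − 87·9 = 1)

28 3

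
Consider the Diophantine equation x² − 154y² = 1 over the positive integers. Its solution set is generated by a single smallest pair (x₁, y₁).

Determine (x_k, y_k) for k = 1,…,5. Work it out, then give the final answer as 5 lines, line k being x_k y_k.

d=154: √d = [12; 2,2,3,1,2,1,3,2,2,24] (ℓ=10, even), read p_9/q_9
i=0: a=12 ⇒ p=12, q=1
i=1: a=2 ⇒ p=25, q=2
i=2: a=2 ⇒ p=62, q=5
i=3: a=3 ⇒ p=211, q=17
i=4: a=1 ⇒ p=273, q=22
i=5: a=2 ⇒ p=757, q=61
i=6: a=1 ⇒ p=1030, q=83
…
i=8: a=2 ⇒ p=8724, q=703
i=9: a=2 ⇒ p=21295, q=1716
fundamental: x₁=21295, y₁=1716  (since 453477025 − 154·2944656 = 1)
(x_2, y_2) = (21295·21295 + 154·1716·1716, 21295·1716 + 1716·21295) = (906954049, 73084440)
(x_3, y_3) = (21295·906954049 + 154·1716·73084440, 21295·73084440 + 1716·906954049) = (38627172925615, 3112666297884)
(x_4, y_4) = (21295·38627172925615 + 154·1716·3112666297884, 21295·3112666297884 + 1716·38627172925615) = (1645131293994988801, 132568457553795120)
(x_5, y_5) = (21295·1645131293994988801 + 154·1716·132568457553795120, 21295·132568457553795120 + 1716·1645131293994988801) = (70066141772619400108975, 5646090604103467862916)

21295 1716
906954049 73084440
38627172925615 3112666297884
1645131293994988801 132568457553795120
70066141772619400108975 5646090604103467862916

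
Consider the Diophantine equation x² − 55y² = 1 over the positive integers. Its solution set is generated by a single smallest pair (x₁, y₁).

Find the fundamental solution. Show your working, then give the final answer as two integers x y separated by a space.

d=55: √d = [7; 2,2,2,14] (ℓ=4, even), read p_3/q_3
k=0  a_k=7  p_k/q_k = 7/1
k=1  a_k=2  p_k/q_k = 15/2
k=2  a_k=2  p_k/q_k = 37/5
k=3  a_k=2  p_k/q_k = 89/12
(x₁, y₁) = (89, 12);  89² − 55·12² = 1 ✓

89 12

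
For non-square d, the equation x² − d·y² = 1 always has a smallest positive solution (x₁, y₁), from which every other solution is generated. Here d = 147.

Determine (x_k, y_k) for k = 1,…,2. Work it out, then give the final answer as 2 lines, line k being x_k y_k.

97 8
18817 1552

[12; 8,24] for √147; ℓ=2 ⇒ convergent index 1
k=0  a_k=12  p_k/q_k = 12/1
k=1  a_k=8  p_k/q_k = 97/8
fundamental: x₁=97, y₁=8  (since 9409 − 147·64 = 1)
(97+8√147)^2 = 18817 + 1552√147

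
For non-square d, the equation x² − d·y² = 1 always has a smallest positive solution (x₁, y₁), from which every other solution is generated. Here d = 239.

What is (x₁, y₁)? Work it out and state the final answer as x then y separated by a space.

6195120 400729

d=239: √d = [15; 2,5,1,2,4,15,4,2,1,5,2,30] (ℓ=12, even), read p_11/q_11
i=0: a=15 ⇒ p=15, q=1
…
i=3: a=1 ⇒ p=201, q=13
i=4: a=2 ⇒ p=572, q=37
…
i=6: a=15 ⇒ p=37907, q=2452
i=7: a=4 ⇒ p=154117, q=9969
…
i=9: a=1 ⇒ p=500258, q=32359
i=10: a=5 ⇒ p=2847431, q=184185
i=11: a=2 ⇒ p=6195120, q=400729
(x₁, y₁) = (6195120, 400729);  6195120² − 239·400729² = 1 ✓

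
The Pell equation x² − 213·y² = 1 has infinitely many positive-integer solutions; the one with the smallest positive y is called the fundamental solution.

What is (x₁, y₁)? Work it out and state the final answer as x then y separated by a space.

d=213: √d = [14; 1,1,2,6,1,8,1,6,2,1,1,28] (ℓ=12, even), read p_11/q_11
i=0: a=14 ⇒ p=14, q=1
i=1: a=1 ⇒ p=15, q=1
…
i=3: a=2 ⇒ p=73, q=5
…
i=6: a=8 ⇒ p=4787, q=328
…
i=10: a=1 ⇒ p=115574, q=7919
i=11: a=1 ⇒ p=194399, q=13320
fundamental: x₁=194399, y₁=13320  (since 37790971201 − 213·177422400 = 1)

194399 13320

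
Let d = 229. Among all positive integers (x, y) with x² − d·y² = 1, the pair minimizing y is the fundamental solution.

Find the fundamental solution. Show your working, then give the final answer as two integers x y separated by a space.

5848201 386460

[15; 7,1,1,7,30] for √229; ℓ=5 ⇒ convergent index 9
a_0=15:  p_0=15·1+0=15,  q_0=15·0+1=1
a_1=7:  p_1=7·15+1=106,  q_1=7·1+0=7
…
a_3=1:  p_3=1·121+106=227,  q_3=1·8+7=15
…
a_6=7:  p_6=7·51527+1710=362399,  q_6=7·3405+113=23948
a_7=1:  p_7=1·362399+51527=413926,  q_7=1·23948+3405=27353
a_8=1:  p_8=1·413926+362399=776325,  q_8=1·27353+23948=51301
a_9=7:  p_9=7·776325+413926=5848201,  q_9=7·51301+27353=386460
→ (5848201, 386460).  Check: 5848201²=34201454936401, 229·386460²=34201454936400, difference 1.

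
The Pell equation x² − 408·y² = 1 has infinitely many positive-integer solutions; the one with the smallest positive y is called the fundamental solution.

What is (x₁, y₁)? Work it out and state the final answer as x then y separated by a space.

√408 = [20; 5,40, …], period ℓ=2 (even) → k=1
i=0: a=20 ⇒ p=20, q=1
i=1: a=5 ⇒ p=101, q=5
→ (101, 5).  Check: 101²=10201, 408·5²=10200, difference 1.

101 5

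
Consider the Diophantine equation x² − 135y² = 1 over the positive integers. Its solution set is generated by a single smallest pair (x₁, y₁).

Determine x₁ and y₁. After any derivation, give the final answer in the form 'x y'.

[11; 1,1,1,1,1,1,1,22] for √135; ℓ=8 ⇒ convergent index 7
step 0: (11, 1)  from 11·(1,0) + (0,1)
…
step 6: (151, 13)  from 1·(93,8) + (58,5)
step 7: (244, 21)  from 1·(151,13) + (93,8)
(x₁, y₁) = (244, 21);  244² − 135·21² = 1 ✓

244 21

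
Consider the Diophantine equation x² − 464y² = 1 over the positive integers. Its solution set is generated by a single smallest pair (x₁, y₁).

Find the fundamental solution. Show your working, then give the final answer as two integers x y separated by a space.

9801 455

[21; 1,1,5,1,1,1,5,1,1,42] for √464; ℓ=10 ⇒ convergent index 9
a_0=21:  p_0=21·1+0=21,  q_0=21·0+1=1
…
a_2=1:  p_2=1·22+21=43,  q_2=1·1+1=2
…
a_8=1:  p_8=1·4502+797=5299,  q_8=1·209+37=246
a_9=1:  p_9=1·5299+4502=9801,  q_9=1·246+209=455
(x₁, y₁) = (9801, 455);  9801² − 464·455² = 1 ✓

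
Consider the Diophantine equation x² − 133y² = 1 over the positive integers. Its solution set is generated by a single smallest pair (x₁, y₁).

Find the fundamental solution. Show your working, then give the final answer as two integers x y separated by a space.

2588599 224460

√133 → a₀=11, period (1,1,7,5,1,…,1,1,22); ℓ=16 even so k=15
k=0  a_k=11  p_k/q_k = 11/1
k=1  a_k=1  p_k/q_k = 12/1
k=2  a_k=1  p_k/q_k = 23/2
k=3  a_k=7  p_k/q_k = 173/15
k=4  a_k=5  p_k/q_k = 888/77
…
k=9  a_k=1  p_k/q_k = 10979/952
…
k=12  a_k=5  p_k/q_k = 168583/14618
…
k=14  a_k=1  p_k/q_k = 1378591/119539
k=15  a_k=1  p_k/q_k = 2588599/224460
(x₁, y₁) = (2588599, 224460);  2588599² − 133·224460² = 1 ✓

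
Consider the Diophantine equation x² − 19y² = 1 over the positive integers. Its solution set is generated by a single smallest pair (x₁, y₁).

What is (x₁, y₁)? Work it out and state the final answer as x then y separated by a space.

170 39

√19 → a₀=4, period (2,1,3,1,2,8); ℓ=6 even so k=5
a_0=4:  p_0=4·1+0=4,  q_0=4·0+1=1
a_1=2:  p_1=2·4+1=9,  q_1=2·1+0=2
…
a_4=1:  p_4=1·48+13=61,  q_4=1·11+3=14
a_5=2:  p_5=2·61+48=170,  q_5=2·14+11=39
(x₁, y₁) = (170, 39);  170² − 19·39² = 1 ✓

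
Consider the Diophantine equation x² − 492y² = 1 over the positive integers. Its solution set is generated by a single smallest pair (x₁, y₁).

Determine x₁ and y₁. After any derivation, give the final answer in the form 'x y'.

29767 1342

[22; 5,1,1,10,1,1,5,44] for √492; ℓ=8 ⇒ convergent index 7
i=0: a=22 ⇒ p=22, q=1
i=1: a=5 ⇒ p=111, q=5
…
i=3: a=1 ⇒ p=244, q=11
…
i=5: a=1 ⇒ p=2817, q=127
i=6: a=1 ⇒ p=5390, q=243
i=7: a=5 ⇒ p=29767, q=1342
fundamental: x₁=29767, y₁=1342  (since 886074289 − 492·1800964 = 1)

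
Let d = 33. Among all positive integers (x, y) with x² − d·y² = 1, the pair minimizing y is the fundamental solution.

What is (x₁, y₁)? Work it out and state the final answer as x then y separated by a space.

23 4

[5; 1,2,1,10] for √33; ℓ=4 ⇒ convergent index 3
step 0: (5, 1)  from 5·(1,0) + (0,1)
step 1: (6, 1)  from 1·(5,1) + (1,0)
step 2: (17, 3)  from 2·(6,1) + (5,1)
step 3: (23, 4)  from 1·(17,3) + (6,1)
(x₁, y₁) = (23, 4);  23² − 33·4² = 1 ✓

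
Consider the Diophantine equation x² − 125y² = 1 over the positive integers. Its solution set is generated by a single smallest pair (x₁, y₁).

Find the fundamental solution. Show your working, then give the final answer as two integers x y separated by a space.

√125 = [11; 5,1,1,5,22, …], period ℓ=5 (odd) → k=9
k=0  a_k=11  p_k/q_k = 11/1
…
k=4  a_k=5  p_k/q_k = 682/61
k=5  a_k=22  p_k/q_k = 15127/1353
…
k=7  a_k=1  p_k/q_k = 91444/8179
k=8  a_k=1  p_k/q_k = 167761/15005
k=9  a_k=5  p_k/q_k = 930249/83204
→ (930249, 83204).  Check: 930249²=865363202001, 125·83204²=865363202000, difference 1.

930249 83204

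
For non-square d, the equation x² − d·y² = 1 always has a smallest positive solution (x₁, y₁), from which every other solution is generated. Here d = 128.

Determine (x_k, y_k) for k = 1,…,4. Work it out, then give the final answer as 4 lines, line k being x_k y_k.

577 51
665857 58854
768398401 67917465
886731088897 78376695756

√128 → a₀=11, period (3,5,3,22); ℓ=4 even so k=3
i=0: a=11 ⇒ p=11, q=1
…
i=2: a=5 ⇒ p=181, q=16
i=3: a=3 ⇒ p=577, q=51
(x₁, y₁) = (577, 51);  577² − 128·51² = 1 ✓
n=2: (577,51)∘(577,51) = (577·577+128·51·51, 577·51+51·577) = (665857,58854)
n=3: (665857,58854)∘(577,51) = (577·665857+128·51·58854, 577·58854+51·665857) = (768398401,67917465)
n=4: (768398401,67917465)∘(577,51) = (577·768398401+128·51·67917465, 577·67917465+51·768398401) = (886731088897,78376695756)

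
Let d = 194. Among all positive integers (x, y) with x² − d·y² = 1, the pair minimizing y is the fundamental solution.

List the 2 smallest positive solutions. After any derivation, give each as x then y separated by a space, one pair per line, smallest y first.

√194 = [13; 1,12,1,26, …], period ℓ=4 (even) → k=3
k=0  a_k=13  p_k/q_k = 13/1
k=1  a_k=1  p_k/q_k = 14/1
k=2  a_k=12  p_k/q_k = 181/13
k=3  a_k=1  p_k/q_k = 195/14
fundamental: x₁=195, y₁=14  (since 38025 − 194·196 = 1)
n=2: (195,14)∘(195,14) = (195·195+194·14·14, 195·14+14·195) = (76049,5460)

195 14
76049 5460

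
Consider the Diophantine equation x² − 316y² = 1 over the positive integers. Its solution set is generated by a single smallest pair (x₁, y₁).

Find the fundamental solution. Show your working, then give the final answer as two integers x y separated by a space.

12799 720

√316 → a₀=17, period (1,3,2,8,2,3,1,34); ℓ=8 even so k=7
step 0: (17, 1)  from 17·(1,0) + (0,1)
…
step 3: (160, 9)  from 2·(71,4) + (18,1)
step 4: (1351, 76)  from 8·(160,9) + (71,4)
step 5: (2862, 161)  from 2·(1351,76) + (160,9)
step 6: (9937, 559)  from 3·(2862,161) + (1351,76)
step 7: (12799, 720)  from 1·(9937,559) + (2862,161)
→ (12799, 720).  Check: 12799²=163814401, 316·720²=163814400, difference 1.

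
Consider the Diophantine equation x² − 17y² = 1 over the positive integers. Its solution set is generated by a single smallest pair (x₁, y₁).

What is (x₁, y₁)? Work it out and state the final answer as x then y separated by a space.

d=17: √d = [4; 8] (ℓ=1, odd), read p_1/q_1
step 0: (4, 1)  from 4·(1,0) + (0,1)
step 1: (33, 8)  from 8·(4,1) + (1,0)
(x₁, y₁) = (33, 8);  33² − 17·8² = 1 ✓

33 8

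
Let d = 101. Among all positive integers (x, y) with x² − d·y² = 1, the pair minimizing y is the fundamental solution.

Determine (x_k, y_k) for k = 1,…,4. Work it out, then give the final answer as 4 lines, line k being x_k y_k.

201 20
80801 8040
32481801 3232060
13057603201 1299280080

√101 → a₀=10, period (20); ℓ=1 odd so k=1
a_0=10:  p_0=10·1+0=10,  q_0=10·0+1=1
a_1=20:  p_1=20·10+1=201,  q_1=20·1+0=20
→ (201, 20).  Check: 201²=40401, 101·20²=40400, difference 1.
n=2: (201,20)∘(201,20) = (201·201+101·20·20, 201·20+20·201) = (80801,8040)
n=3: (80801,8040)∘(201,20) = (201·80801+101·20·8040, 201·8040+20·80801) = (32481801,3232060)
n=4: (32481801,3232060)∘(201,20) = (201·32481801+101·20·3232060, 201·3232060+20·32481801) = (13057603201,1299280080)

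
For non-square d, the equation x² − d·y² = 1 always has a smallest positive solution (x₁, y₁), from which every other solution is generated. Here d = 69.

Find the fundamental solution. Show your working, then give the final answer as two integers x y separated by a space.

7775 936

√69 → a₀=8, period (3,3,1,4,1,3,3,16); ℓ=8 even so k=7
a_0=8:  p_0=8·1+0=8,  q_0=8·0+1=1
…
a_2=3:  p_2=3·25+8=83,  q_2=3·3+1=10
…
a_4=4:  p_4=4·108+83=515,  q_4=4·13+10=62
a_5=1:  p_5=1·515+108=623,  q_5=1·62+13=75
a_6=3:  p_6=3·623+515=2384,  q_6=3·75+62=287
a_7=3:  p_7=3·2384+623=7775,  q_7=3·287+75=936
→ (7775, 936).  Check: 7775²=60450625, 69·936²=60450624, difference 1.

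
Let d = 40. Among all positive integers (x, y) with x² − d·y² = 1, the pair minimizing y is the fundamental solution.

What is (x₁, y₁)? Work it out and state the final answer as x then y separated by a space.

d=40: √d = [6; 3,12] (ℓ=2, even), read p_1/q_1
i=0: a=6 ⇒ p=6, q=1
i=1: a=3 ⇒ p=19, q=3
(x₁, y₁) = (19, 3);  19² − 40·3² = 1 ✓

19 3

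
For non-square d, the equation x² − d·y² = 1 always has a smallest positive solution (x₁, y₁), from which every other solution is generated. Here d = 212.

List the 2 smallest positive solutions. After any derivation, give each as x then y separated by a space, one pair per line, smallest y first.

√212 → a₀=14, period (1,1,3,1,1,…,1,1,28); ℓ=14 even so k=13
i=0: a=14 ⇒ p=14, q=1
i=1: a=1 ⇒ p=15, q=1
…
i=9: a=1 ⇒ p=5198, q=357
i=10: a=1 ⇒ p=7979, q=548
…
i=12: a=1 ⇒ p=37114, q=2549
i=13: a=1 ⇒ p=66249, q=4550
→ (66249, 4550).  Check: 66249²=4388930001, 212·4550²=4388930000, difference 1.
n=2: (66249,4550)∘(66249,4550) = (66249·66249+212·4550·4550, 66249·4550+4550·66249) = (8777860001,602865900)

66249 4550
8777860001 602865900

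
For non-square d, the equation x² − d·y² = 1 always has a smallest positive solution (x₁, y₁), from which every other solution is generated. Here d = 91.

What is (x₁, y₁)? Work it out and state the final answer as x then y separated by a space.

1574 165

[9; 1,1,5,1,5,1,1,18] for √91; ℓ=8 ⇒ convergent index 7
k=0  a_k=9  p_k/q_k = 9/1
…
k=2  a_k=1  p_k/q_k = 19/2
k=3  a_k=5  p_k/q_k = 105/11
…
k=5  a_k=5  p_k/q_k = 725/76
k=6  a_k=1  p_k/q_k = 849/89
k=7  a_k=1  p_k/q_k = 1574/165
fundamental: x₁=1574, y₁=165  (since 2477476 − 91·27225 = 1)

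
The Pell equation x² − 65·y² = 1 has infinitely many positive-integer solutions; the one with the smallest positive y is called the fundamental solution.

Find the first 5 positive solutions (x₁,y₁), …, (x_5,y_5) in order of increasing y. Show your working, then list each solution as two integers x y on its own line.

d=65: √d = [8; 16] (ℓ=1, odd), read p_1/q_1
a_0=8:  p_0=8·1+0=8,  q_0=8·0+1=1
a_1=16:  p_1=16·8+1=129,  q_1=16·1+0=16
(x₁, y₁) = (129, 16);  129² − 65·16² = 1 ✓
n=2: (129,16)∘(129,16) = (129·129+65·16·16, 129·16+16·129) = (33281,4128)
n=3: (33281,4128)∘(129,16) = (129·33281+65·16·4128, 129·4128+16·33281) = (8586369,1065008)
n=4: (8586369,1065008)∘(129,16) = (129·8586369+65·16·1065008, 129·1065008+16·8586369) = (2215249921,274767936)
n=5: (2215249921,274767936)∘(129,16) = (129·2215249921+65·16·274767936, 129·274767936+16·2215249921) = (571525893249,70889062480)

129 16
33281 4128
8586369 1065008
2215249921 274767936
571525893249 70889062480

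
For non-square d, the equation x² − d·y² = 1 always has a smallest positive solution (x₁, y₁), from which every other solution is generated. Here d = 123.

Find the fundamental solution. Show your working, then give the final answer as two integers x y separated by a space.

√123 → a₀=11, period (11,22); ℓ=2 even so k=1
i=0: a=11 ⇒ p=11, q=1
i=1: a=11 ⇒ p=122, q=11
(x₁, y₁) = (122, 11);  122² − 123·11² = 1 ✓

122 11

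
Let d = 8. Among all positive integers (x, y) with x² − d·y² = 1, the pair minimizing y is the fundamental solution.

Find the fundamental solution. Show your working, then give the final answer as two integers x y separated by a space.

d=8: √d = [2; 1,4] (ℓ=2, even), read p_1/q_1
a_0=2:  p_0=2·1+0=2,  q_0=2·0+1=1
a_1=1:  p_1=1·2+1=3,  q_1=1·1+0=1
fundamental: x₁=3, y₁=1  (since 9 − 8·1 = 1)

3 1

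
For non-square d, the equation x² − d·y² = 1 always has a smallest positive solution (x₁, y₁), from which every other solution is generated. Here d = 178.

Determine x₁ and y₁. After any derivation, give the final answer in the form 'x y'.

[13; 2,1,12,1,2,26] for √178; ℓ=6 ⇒ convergent index 5
i=0: a=13 ⇒ p=13, q=1
…
i=4: a=1 ⇒ p=547, q=41
i=5: a=2 ⇒ p=1601, q=120
fundamental: x₁=1601, y₁=120  (since 2563201 − 178·14400 = 1)

1601 120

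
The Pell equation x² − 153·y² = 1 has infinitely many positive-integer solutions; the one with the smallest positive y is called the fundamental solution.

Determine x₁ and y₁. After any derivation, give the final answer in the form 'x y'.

√153 = [12; 2,1,2,2,2,1,2,24, …], period ℓ=8 (even) → k=7
step 0: (12, 1)  from 12·(1,0) + (0,1)
step 1: (25, 2)  from 2·(12,1) + (1,0)
step 2: (37, 3)  from 1·(25,2) + (12,1)
…
step 4: (235, 19)  from 2·(99,8) + (37,3)
…
step 6: (804, 65)  from 1·(569,46) + (235,19)
step 7: (2177, 176)  from 2·(804,65) + (569,46)
→ (2177, 176).  Check: 2177²=4739329, 153·176²=4739328, difference 1.

2177 176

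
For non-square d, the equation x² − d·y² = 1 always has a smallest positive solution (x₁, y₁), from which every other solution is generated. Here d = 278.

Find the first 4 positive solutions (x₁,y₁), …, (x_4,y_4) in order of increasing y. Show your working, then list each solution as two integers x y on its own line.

√278 → a₀=16, period (1,2,16,2,1,32); ℓ=6 even so k=5
k=0  a_k=16  p_k/q_k = 16/1
…
k=4  a_k=2  p_k/q_k = 1684/101
k=5  a_k=1  p_k/q_k = 2501/150
fundamental: x₁=2501, y₁=150  (since 6255001 − 278·22500 = 1)
k=2:  x_2 = 2501·2501+278·150·150 = 12510001,  y_2 = 2501·150+150·2501 = 750300
k=3:  x_3 = 2501·12510001+278·150·750300 = 62575022501,  y_3 = 2501·750300+150·12510001 = 3753000450
k=4:  x_4 = 2501·62575022501+278·150·3753000450 = 313000250040001,  y_4 = 2501·3753000450+150·62575022501 = 18772507500600

2501 150
12510001 750300
62575022501 3753000450
313000250040001 18772507500600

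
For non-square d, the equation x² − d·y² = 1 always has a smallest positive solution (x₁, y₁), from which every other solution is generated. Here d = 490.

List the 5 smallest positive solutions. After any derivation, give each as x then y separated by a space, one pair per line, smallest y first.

1039681 46968
2161873163521 97663474416
4495316905044313921 203077717488555624
9347391150304592810234881 422272088792340335957472
19436609957075163398170578312001 878056535095215307939712337240

√490 → a₀=22, period (7,2,1,4,4,4,1,2,7,44); ℓ=10 even so k=9
k=0  a_k=22  p_k/q_k = 22/1
…
k=2  a_k=2  p_k/q_k = 332/15
k=3  a_k=1  p_k/q_k = 487/22
k=4  a_k=4  p_k/q_k = 2280/103
k=5  a_k=4  p_k/q_k = 9607/434
k=6  a_k=4  p_k/q_k = 40708/1839
k=7  a_k=1  p_k/q_k = 50315/2273
k=8  a_k=2  p_k/q_k = 141338/6385
k=9  a_k=7  p_k/q_k = 1039681/46968
→ (1039681, 46968).  Check: 1039681²=1080936581761, 490·46968²=1080936581760, difference 1.
(1039681+46968√490)^2 = 2161873163521 + 97663474416√490
(1039681+46968√490)^3 = 4495316905044313921 + 203077717488555624√490
(1039681+46968√490)^4 = 9347391150304592810234881 + 422272088792340335957472√490
(1039681+46968√490)^5 = 19436609957075163398170578312001 + 878056535095215307939712337240√490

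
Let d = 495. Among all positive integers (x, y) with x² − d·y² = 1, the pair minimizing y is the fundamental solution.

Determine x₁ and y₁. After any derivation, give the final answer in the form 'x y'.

89 4

[22; 4,44] for √495; ℓ=2 ⇒ convergent index 1
i=0: a=22 ⇒ p=22, q=1
i=1: a=4 ⇒ p=89, q=4
fundamental: x₁=89, y₁=4  (since 7921 − 495·16 = 1)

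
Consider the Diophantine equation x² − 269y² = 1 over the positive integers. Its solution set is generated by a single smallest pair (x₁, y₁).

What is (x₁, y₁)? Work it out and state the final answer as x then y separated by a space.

13449 820

[16; 2,2,32] for √269; ℓ=3 ⇒ convergent index 5
i=0: a=16 ⇒ p=16, q=1
…
i=2: a=2 ⇒ p=82, q=5
…
i=4: a=2 ⇒ p=5396, q=329
i=5: a=2 ⇒ p=13449, q=820
(x₁, y₁) = (13449, 820);  13449² − 269·820² = 1 ✓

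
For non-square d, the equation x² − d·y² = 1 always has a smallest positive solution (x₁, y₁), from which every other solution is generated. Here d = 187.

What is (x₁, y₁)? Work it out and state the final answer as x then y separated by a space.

[13; 1,2,13,2,1,26] for √187; ℓ=6 ⇒ convergent index 5
k=0  a_k=13  p_k/q_k = 13/1
k=1  a_k=1  p_k/q_k = 14/1
…
k=3  a_k=13  p_k/q_k = 547/40
k=4  a_k=2  p_k/q_k = 1135/83
k=5  a_k=1  p_k/q_k = 1682/123
fundamental: x₁=1682, y₁=123  (since 2829124 − 187·15129 = 1)

1682 123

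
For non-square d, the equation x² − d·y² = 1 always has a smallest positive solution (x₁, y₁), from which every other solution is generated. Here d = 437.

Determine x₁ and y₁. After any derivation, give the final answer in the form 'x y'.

4599 220

d=437: √d = [20; 1,9,2,9,1,40] (ℓ=6, even), read p_5/q_5
k=0  a_k=20  p_k/q_k = 20/1
k=1  a_k=1  p_k/q_k = 21/1
…
k=4  a_k=9  p_k/q_k = 4160/199
k=5  a_k=1  p_k/q_k = 4599/220
fundamental: x₁=4599, y₁=220  (since 21150801 − 437·48400 = 1)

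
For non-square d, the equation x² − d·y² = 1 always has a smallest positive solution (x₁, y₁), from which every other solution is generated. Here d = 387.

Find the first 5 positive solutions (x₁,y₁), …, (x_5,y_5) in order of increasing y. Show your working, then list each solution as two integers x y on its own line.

3482 177
24248647 1232628
168867574226 8584021215
1175993762661217 59779122508632
8189620394305140962 416301800566092033

d=387: √d = [19; 1,2,19,2,1,38] (ℓ=6, even), read p_5/q_5
step 0: (19, 1)  from 19·(1,0) + (0,1)
…
step 4: (2341, 119)  from 2·(1141,58) + (59,3)
step 5: (3482, 177)  from 1·(2341,119) + (1141,58)
→ (3482, 177).  Check: 3482²=12124324, 387·177²=12124323, difference 1.
k=2:  x_2 = 3482·3482+387·177·177 = 24248647,  y_2 = 3482·177+177·3482 = 1232628
k=3:  x_3 = 3482·24248647+387·177·1232628 = 168867574226,  y_3 = 3482·1232628+177·24248647 = 8584021215
k=4:  x_4 = 3482·168867574226+387·177·8584021215 = 1175993762661217,  y_4 = 3482·8584021215+177·168867574226 = 59779122508632
k=5:  x_5 = 3482·1175993762661217+387·177·59779122508632 = 8189620394305140962,  y_5 = 3482·59779122508632+177·1175993762661217 = 416301800566092033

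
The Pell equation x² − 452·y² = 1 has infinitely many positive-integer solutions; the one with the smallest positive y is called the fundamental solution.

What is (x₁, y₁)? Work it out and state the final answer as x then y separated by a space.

d=452: √d = [21; 3,1,5,3,10,3,5,1,3,42] (ℓ=10, even), read p_9/q_9
i=0: a=21 ⇒ p=21, q=1
…
i=2: a=1 ⇒ p=85, q=4
i=3: a=5 ⇒ p=489, q=23
i=4: a=3 ⇒ p=1552, q=73
…
i=8: a=1 ⇒ p=313483, q=14745
i=9: a=3 ⇒ p=1204353, q=56648
fundamental: x₁=1204353, y₁=56648  (since 1450466148609 − 452·3208995904 = 1)

1204353 56648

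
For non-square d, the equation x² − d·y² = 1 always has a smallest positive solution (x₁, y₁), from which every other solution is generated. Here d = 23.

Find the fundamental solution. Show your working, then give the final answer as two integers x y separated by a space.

√23 → a₀=4, period (1,3,1,8); ℓ=4 even so k=3
k=0  a_k=4  p_k/q_k = 4/1
…
k=2  a_k=3  p_k/q_k = 19/4
k=3  a_k=1  p_k/q_k = 24/5
→ (24, 5).  Check: 24²=576, 23·5²=575, difference 1.

24 5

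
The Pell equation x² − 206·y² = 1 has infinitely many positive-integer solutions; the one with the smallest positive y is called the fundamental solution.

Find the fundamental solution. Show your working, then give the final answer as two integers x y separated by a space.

59535 4148

√206 = [14; 2,1,5,14,5,1,2,28, …], period ℓ=8 (even) → k=7
k=0  a_k=14  p_k/q_k = 14/1
k=1  a_k=2  p_k/q_k = 29/2
k=2  a_k=1  p_k/q_k = 43/3
k=3  a_k=5  p_k/q_k = 244/17
k=4  a_k=14  p_k/q_k = 3459/241
…
k=6  a_k=1  p_k/q_k = 20998/1463
k=7  a_k=2  p_k/q_k = 59535/4148
fundamental: x₁=59535, y₁=4148  (since 3544416225 − 206·17205904 = 1)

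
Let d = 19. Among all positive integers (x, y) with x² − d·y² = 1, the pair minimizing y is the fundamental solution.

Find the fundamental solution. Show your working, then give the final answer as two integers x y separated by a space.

[4; 2,1,3,1,2,8] for √19; ℓ=6 ⇒ convergent index 5
i=0: a=4 ⇒ p=4, q=1
…
i=3: a=3 ⇒ p=48, q=11
i=4: a=1 ⇒ p=61, q=14
i=5: a=2 ⇒ p=170, q=39
→ (170, 39).  Check: 170²=28900, 19·39²=28899, difference 1.

170 39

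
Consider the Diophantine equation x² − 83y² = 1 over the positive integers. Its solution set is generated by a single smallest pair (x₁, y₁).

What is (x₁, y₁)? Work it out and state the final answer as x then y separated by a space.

82 9

√83 = [9; 9,18, …], period ℓ=2 (even) → k=1
i=0: a=9 ⇒ p=9, q=1
i=1: a=9 ⇒ p=82, q=9
(x₁, y₁) = (82, 9);  82² − 83·9² = 1 ✓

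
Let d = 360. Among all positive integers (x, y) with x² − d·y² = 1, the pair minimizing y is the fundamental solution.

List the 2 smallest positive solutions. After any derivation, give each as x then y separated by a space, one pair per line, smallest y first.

√360 → a₀=18, period (1,36); ℓ=2 even so k=1
i=0: a=18 ⇒ p=18, q=1
i=1: a=1 ⇒ p=19, q=1
fundamental: x₁=19, y₁=1  (since 361 − 360·1 = 1)
n=2: (19,1)∘(19,1) = (19·19+360·1·1, 19·1+1·19) = (721,38)

19 1
721 38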